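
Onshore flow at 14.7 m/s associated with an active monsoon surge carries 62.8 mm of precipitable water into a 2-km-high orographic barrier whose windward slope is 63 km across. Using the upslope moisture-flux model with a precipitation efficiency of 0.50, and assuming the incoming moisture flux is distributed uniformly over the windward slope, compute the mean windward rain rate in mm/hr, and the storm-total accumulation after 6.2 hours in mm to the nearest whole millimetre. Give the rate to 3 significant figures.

R ≈ 26.4 mm/hr; total ≈ 164 mm

Incoming column moisture flux per unit ridge length: F = V × PW = 14.7 × 62.8 = 923.16 mm·m/s.
Spread over the 63 km slope with efficiency ε = 0.50: R = ε·F/W = 0.50 × 923.16 / 63000 m = 7.327e-03 mm/s.
R = 7.327e-03 × 3600 = 26.4 mm/hr.
Over 6.2 h: total = 26.4 × 6.2 = 163.68 ≈ 164 mm.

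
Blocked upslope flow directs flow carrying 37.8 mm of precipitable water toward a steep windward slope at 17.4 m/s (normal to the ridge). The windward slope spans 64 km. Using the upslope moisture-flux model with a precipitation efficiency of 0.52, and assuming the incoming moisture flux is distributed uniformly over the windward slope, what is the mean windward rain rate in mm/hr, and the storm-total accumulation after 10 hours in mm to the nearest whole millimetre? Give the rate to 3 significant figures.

R ≈ 19.2 mm/hr; total ≈ 192 mm

Incoming column moisture flux per unit ridge length: F = V × PW = 17.4 × 37.8 = 657.72 mm·m/s.
Spread over the 64 km slope with efficiency ε = 0.52: R = ε·F/W = 0.52 × 657.72 / 64000 m = 5.344e-03 mm/s.
R = 5.344e-03 × 3600 = 19.2 mm/hr.
Over 10 h: total = 19.2 × 10 = 192 mm.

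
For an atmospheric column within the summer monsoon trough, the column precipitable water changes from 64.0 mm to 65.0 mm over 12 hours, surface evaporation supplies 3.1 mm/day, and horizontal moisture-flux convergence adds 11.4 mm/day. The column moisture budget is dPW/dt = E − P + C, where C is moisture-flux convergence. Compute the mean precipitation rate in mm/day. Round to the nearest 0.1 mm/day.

dPW/dt = (65.0 − 64.0) mm / (12/24 day) = +2.000 mm/day.
P = E + C − dPW/dt = 3.1 + (11.4) − (+2.000) = 12.5 mm/day.

P ≈ 12.5 mm/day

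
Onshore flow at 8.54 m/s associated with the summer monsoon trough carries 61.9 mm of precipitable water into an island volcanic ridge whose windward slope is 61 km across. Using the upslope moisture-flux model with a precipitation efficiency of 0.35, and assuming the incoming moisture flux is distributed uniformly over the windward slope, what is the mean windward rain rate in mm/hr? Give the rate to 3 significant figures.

Incoming column moisture flux per unit ridge length: F = V × PW = 8.54 × 61.9 = 528.626 mm·m/s.
Spread over the 61 km slope with efficiency ε = 0.35: R = ε·F/W = 0.35 × 528.626 / 61000 m = 3.033e-03 mm/s.
R = 3.033e-03 × 3600 = 10.9 mm/hr.

R ≈ 10.9 mm/hr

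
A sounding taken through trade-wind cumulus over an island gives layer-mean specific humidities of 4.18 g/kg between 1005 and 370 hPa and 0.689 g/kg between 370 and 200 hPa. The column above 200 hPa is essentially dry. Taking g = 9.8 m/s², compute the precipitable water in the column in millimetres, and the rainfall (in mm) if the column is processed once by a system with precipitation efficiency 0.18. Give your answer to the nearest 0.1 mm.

PW ≈ 28.3 mm; rainfall ≈ 5.1 mm

Precipitable water is the column-integrated vapour mass per unit area: PW = (1/g) Σ q̄ Δp, with q in kg/kg and Δp in Pa (1 kg/m² of water = 1 mm).
Layer 1005–370 hPa: Δp = 635 hPa = 63500 Pa, q̄ = 0.00418 kg/kg → 0.00418 × 63500 / 9.8 = 27.08 mm
Layer 370–200 hPa: Δp = 170 hPa = 17000 Pa, q̄ = 0.000689 kg/kg → 0.000689 × 17000 / 9.8 = 1.20 mm
PW = 27.08 + 1.20 = 28.28 ≈ 28.3 mm.
Rainfall = ε × PW = 0.18 × 28.3 = 5.1 mm.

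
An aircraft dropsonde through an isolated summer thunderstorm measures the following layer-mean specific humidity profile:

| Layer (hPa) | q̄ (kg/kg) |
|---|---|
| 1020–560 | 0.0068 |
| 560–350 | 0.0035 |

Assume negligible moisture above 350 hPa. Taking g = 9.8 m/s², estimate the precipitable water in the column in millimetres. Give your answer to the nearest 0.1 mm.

Precipitable water is the column-integrated vapour mass per unit area: PW = (1/g) Σ q̄ Δp, with q in kg/kg and Δp in Pa (1 kg/m² of water = 1 mm).
Layer 1020–560 hPa: Δp = 460 hPa = 46000 Pa, q̄ = 0.0068 kg/kg → 0.0068 × 46000 / 9.8 = 31.92 mm
Layer 560–350 hPa: Δp = 210 hPa = 21000 Pa, q̄ = 0.0035 kg/kg → 0.0035 × 21000 / 9.8 = 7.50 mm
PW = 31.92 + 7.50 = 39.42 ≈ 39.4 mm.

PW ≈ 39.4 mm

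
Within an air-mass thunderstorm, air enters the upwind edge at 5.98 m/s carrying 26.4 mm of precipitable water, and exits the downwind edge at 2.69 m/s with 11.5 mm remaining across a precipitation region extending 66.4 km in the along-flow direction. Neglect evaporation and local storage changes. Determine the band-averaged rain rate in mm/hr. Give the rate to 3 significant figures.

Column moisture flux per unit crosswind length is F = V × PW.
Inflow: F_in = 5.98 × 26.4 = 157.872 mm·m/s
Outflow: F_out = 2.69 × 11.5 = 30.935 mm·m/s
Steady-state rate R = (F_in − F_out)/L = (157.872 − 30.935) / 66400 m = 1.912e-03 mm/s.
R = 1.912e-03 × 3600 = 6.88 mm/hr.

R ≈ 6.88 mm/hr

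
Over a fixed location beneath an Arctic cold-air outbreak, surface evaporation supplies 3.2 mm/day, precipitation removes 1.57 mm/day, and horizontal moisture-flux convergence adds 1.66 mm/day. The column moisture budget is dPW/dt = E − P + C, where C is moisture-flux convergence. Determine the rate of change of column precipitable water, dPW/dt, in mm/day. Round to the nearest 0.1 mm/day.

dPW/dt = E − P + C = 3.2 − 1.57 + (1.66) = 3.3 mm/day.

dPW/dt ≈ 3.3 mm/day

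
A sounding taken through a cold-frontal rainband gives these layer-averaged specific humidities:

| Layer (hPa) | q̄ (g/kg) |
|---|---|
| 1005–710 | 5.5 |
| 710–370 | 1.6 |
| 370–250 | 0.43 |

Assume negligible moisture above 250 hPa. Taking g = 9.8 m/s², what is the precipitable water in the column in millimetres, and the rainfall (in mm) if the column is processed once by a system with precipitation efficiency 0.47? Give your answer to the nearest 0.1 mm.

Precipitable water is the column-integrated vapour mass per unit area: PW = (1/g) Σ q̄ Δp, with q in kg/kg and Δp in Pa (1 kg/m² of water = 1 mm).
Layer 1005–710 hPa: Δp = 295 hPa = 29500 Pa, q̄ = 0.0055 kg/kg → 0.0055 × 29500 / 9.8 = 16.56 mm
Layer 710–370 hPa: Δp = 340 hPa = 34000 Pa, q̄ = 0.0016 kg/kg → 0.0016 × 34000 / 9.8 = 5.55 mm
Layer 370–250 hPa: Δp = 120 hPa = 12000 Pa, q̄ = 0.00043 kg/kg → 0.00043 × 12000 / 9.8 = 0.53 mm
PW = 16.56 + 5.55 + 0.53 = 22.64 ≈ 22.6 mm.
Rainfall = ε × PW = 0.47 × 22.6 = 10.6 mm.

PW ≈ 22.6 mm; rainfall ≈ 10.6 mm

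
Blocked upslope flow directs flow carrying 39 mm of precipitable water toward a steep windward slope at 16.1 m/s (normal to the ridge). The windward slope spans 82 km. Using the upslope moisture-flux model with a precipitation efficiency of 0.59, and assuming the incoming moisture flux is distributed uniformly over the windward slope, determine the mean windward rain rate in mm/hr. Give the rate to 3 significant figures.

R ≈ 16.3 mm/hr

Incoming column moisture flux per unit ridge length: F = V × PW = 16.1 × 39 = 627.9 mm·m/s.
Spread over the 82 km slope with efficiency ε = 0.59: R = ε·F/W = 0.59 × 627.9 / 82000 m = 4.518e-03 mm/s.
R = 4.518e-03 × 3600 = 16.3 mm/hr.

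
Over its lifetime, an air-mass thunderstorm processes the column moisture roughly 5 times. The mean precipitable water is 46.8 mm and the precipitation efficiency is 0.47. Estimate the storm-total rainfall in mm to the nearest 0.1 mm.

rainfall ≈ 110.0 mm

Each cycle deposits ε × PW = 0.47 × 46.8 = 21.996 mm.
Over 5 cycles: 5 × 21.996 = 110.0 mm.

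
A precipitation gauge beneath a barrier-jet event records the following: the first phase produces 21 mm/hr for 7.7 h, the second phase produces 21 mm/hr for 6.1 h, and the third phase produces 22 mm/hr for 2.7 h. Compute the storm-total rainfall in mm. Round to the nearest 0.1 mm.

total ≈ 349.2 mm

Total = Σ Rᵢ Δtᵢ = 21 × 7.7 + 21 × 6.1 + 22 × 2.7
      = 161.7 + 128.1 + 59.4 = 349.2 mm.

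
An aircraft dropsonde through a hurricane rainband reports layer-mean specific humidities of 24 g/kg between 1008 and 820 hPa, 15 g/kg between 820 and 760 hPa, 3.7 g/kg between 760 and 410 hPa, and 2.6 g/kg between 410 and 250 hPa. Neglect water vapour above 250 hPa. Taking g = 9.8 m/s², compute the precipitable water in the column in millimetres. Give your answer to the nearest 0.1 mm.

Precipitable water is the column-integrated vapour mass per unit area: PW = (1/g) Σ q̄ Δp, with q in kg/kg and Δp in Pa (1 kg/m² of water = 1 mm).
Layer 1008–820 hPa: Δp = 188 hPa = 18800 Pa, q̄ = 0.024 kg/kg → 0.024 × 18800 / 9.8 = 46.04 mm
Layer 820–760 hPa: Δp = 60 hPa = 6000 Pa, q̄ = 0.015 kg/kg → 0.015 × 6000 / 9.8 = 9.18 mm
Layer 760–410 hPa: Δp = 350 hPa = 35000 Pa, q̄ = 0.0037 kg/kg → 0.0037 × 35000 / 9.8 = 13.21 mm
Layer 410–250 hPa: Δp = 160 hPa = 16000 Pa, q̄ = 0.0026 kg/kg → 0.0026 × 16000 / 9.8 = 4.24 mm
PW = 46.04 + 9.18 + 13.21 + 4.24 = 72.67 ≈ 72.7 mm.

PW ≈ 72.7 mm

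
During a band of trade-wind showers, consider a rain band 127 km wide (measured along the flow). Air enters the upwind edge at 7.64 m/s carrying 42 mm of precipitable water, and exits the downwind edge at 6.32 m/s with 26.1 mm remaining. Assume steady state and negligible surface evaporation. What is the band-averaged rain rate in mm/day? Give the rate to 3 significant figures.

R ≈ 106 mm/day

Column moisture flux per unit crosswind length is F = V × PW.
Inflow: F_in = 7.64 × 42 = 320.88 mm·m/s
Outflow: F_out = 6.32 × 26.1 = 164.952 mm·m/s
Steady-state rate R = (F_in − F_out)/L = (320.88 − 164.952) / 127000 m = 1.228e-03 mm/s.
R = 1.228e-03 × 3600 × 24 = 106 mm/day.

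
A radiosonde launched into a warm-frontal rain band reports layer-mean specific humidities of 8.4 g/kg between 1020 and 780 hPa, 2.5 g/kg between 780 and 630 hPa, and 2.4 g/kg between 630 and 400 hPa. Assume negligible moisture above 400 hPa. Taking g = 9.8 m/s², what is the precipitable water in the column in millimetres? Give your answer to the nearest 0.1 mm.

Precipitable water is the column-integrated vapour mass per unit area: PW = (1/g) Σ q̄ Δp, with q in kg/kg and Δp in Pa (1 kg/m² of water = 1 mm).
Layer 1020–780 hPa: Δp = 240 hPa = 24000 Pa, q̄ = 0.0084 kg/kg → 0.0084 × 24000 / 9.8 = 20.57 mm
Layer 780–630 hPa: Δp = 150 hPa = 15000 Pa, q̄ = 0.0025 kg/kg → 0.0025 × 15000 / 9.8 = 3.83 mm
Layer 630–400 hPa: Δp = 230 hPa = 23000 Pa, q̄ = 0.0024 kg/kg → 0.0024 × 23000 / 9.8 = 5.63 mm
PW = 20.57 + 3.83 + 5.63 = 30.03 ≈ 30.0 mm.

PW ≈ 30.0 mm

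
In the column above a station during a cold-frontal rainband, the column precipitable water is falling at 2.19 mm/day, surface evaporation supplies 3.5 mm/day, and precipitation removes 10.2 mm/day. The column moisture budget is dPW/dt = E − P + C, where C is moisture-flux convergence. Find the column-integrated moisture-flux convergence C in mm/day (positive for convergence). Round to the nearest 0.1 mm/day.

C ≈ 4.5 mm/day

dPW/dt = -2.19 mm/day.
C = dPW/dt − E + P = (-2.19) − 3.5 + 10.2 = 4.5 mm/day.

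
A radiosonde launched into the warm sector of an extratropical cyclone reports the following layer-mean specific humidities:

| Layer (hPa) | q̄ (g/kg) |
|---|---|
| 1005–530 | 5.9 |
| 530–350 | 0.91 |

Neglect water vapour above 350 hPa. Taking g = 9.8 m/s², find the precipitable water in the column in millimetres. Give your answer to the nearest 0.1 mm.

Precipitable water is the column-integrated vapour mass per unit area: PW = (1/g) Σ q̄ Δp, with q in kg/kg and Δp in Pa (1 kg/m² of water = 1 mm).
Layer 1005–530 hPa: Δp = 475 hPa = 47500 Pa, q̄ = 0.0059 kg/kg → 0.0059 × 47500 / 9.8 = 28.60 mm
Layer 530–350 hPa: Δp = 180 hPa = 18000 Pa, q̄ = 0.00091 kg/kg → 0.00091 × 18000 / 9.8 = 1.67 mm
PW = 28.60 + 1.67 = 30.27 ≈ 30.3 mm.

PW ≈ 30.3 mm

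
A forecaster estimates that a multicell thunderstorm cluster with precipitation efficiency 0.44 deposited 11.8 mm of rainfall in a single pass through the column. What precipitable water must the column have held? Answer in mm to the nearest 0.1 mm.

PW ≈ 26.8 mm

PW = rainfall / ε = 11.8 / 0.44 = 26.8 mm.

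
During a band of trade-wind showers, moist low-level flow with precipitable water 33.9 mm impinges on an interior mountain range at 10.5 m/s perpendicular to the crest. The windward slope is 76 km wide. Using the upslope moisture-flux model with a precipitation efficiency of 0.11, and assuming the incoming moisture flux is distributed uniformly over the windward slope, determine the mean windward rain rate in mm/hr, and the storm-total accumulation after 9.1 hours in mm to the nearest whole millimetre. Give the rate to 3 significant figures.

Incoming column moisture flux per unit ridge length: F = V × PW = 10.5 × 33.9 = 355.95 mm·m/s.
Spread over the 76 km slope with efficiency ε = 0.11: R = ε·F/W = 0.11 × 355.95 / 76000 m = 5.152e-04 mm/s.
R = 5.152e-04 × 3600 = 1.85 mm/hr.
Over 9.1 h: total = 1.85 × 9.1 = 16.835 ≈ 17 mm.

R ≈ 1.85 mm/hr; total ≈ 17 mm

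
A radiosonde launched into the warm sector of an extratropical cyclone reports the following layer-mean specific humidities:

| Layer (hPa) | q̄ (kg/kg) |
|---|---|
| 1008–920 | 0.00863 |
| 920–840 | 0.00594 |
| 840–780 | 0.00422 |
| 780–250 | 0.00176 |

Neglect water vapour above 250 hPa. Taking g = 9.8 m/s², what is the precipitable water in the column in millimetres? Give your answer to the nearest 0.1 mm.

PW ≈ 24.7 mm

Precipitable water is the column-integrated vapour mass per unit area: PW = (1/g) Σ q̄ Δp, with q in kg/kg and Δp in Pa (1 kg/m² of water = 1 mm).
Layer 1008–920 hPa: Δp = 88 hPa = 8800 Pa, q̄ = 0.00863 kg/kg → 0.00863 × 8800 / 9.8 = 7.75 mm
Layer 920–840 hPa: Δp = 80 hPa = 8000 Pa, q̄ = 0.00594 kg/kg → 0.00594 × 8000 / 9.8 = 4.85 mm
Layer 840–780 hPa: Δp = 60 hPa = 6000 Pa, q̄ = 0.00422 kg/kg → 0.00422 × 6000 / 9.8 = 2.58 mm
Layer 780–250 hPa: Δp = 530 hPa = 53000 Pa, q̄ = 0.00176 kg/kg → 0.00176 × 53000 / 9.8 = 9.52 mm
PW = 7.75 + 4.85 + 2.58 + 9.52 = 24.70 ≈ 24.7 mm.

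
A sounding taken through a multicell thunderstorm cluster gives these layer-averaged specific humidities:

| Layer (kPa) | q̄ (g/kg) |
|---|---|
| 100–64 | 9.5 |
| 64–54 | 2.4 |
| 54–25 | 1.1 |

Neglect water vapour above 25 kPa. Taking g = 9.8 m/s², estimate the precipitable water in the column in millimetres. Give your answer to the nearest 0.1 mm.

PW ≈ 40.6 mm

Precipitable water is the column-integrated vapour mass per unit area: PW = (1/g) Σ q̄ Δp, with q in kg/kg and Δp in Pa (1 kg/m² of water = 1 mm).
Layer 100–64 kPa: Δp = 360 hPa = 36000 Pa, q̄ = 0.0095 kg/kg → 0.0095 × 36000 / 9.8 = 34.90 mm
Layer 64–54 kPa: Δp = 100 hPa = 10000 Pa, q̄ = 0.0024 kg/kg → 0.0024 × 10000 / 9.8 = 2.45 mm
Layer 54–25 kPa: Δp = 290 hPa = 29000 Pa, q̄ = 0.0011 kg/kg → 0.0011 × 29000 / 9.8 = 3.26 mm
PW = 34.90 + 2.45 + 3.26 = 40.61 ≈ 40.6 mm.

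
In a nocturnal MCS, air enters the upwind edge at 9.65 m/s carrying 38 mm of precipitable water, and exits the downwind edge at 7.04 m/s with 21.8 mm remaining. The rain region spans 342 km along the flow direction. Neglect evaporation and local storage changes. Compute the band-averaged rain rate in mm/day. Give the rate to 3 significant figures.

Column moisture flux per unit crosswind length is F = V × PW.
Inflow: F_in = 9.65 × 38 = 366.7 mm·m/s
Outflow: F_out = 7.04 × 21.8 = 153.472 mm·m/s
Steady-state rate R = (F_in − F_out)/L = (366.7 − 153.472) / 342000 m = 6.235e-04 mm/s.
R = 6.235e-04 × 3600 × 24 = 53.9 mm/day.

R ≈ 53.9 mm/day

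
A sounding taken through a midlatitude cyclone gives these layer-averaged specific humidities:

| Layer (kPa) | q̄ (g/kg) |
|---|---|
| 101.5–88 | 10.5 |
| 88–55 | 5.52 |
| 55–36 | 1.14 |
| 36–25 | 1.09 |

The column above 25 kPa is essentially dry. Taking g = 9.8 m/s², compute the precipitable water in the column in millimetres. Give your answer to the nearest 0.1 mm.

Precipitable water is the column-integrated vapour mass per unit area: PW = (1/g) Σ q̄ Δp, with q in kg/kg and Δp in Pa (1 kg/m² of water = 1 mm).
Layer 101.5–88 kPa: Δp = 135 hPa = 13500 Pa, q̄ = 0.0105 kg/kg → 0.0105 × 13500 / 9.8 = 14.46 mm
Layer 88–55 kPa: Δp = 330 hPa = 33000 Pa, q̄ = 0.00552 kg/kg → 0.00552 × 33000 / 9.8 = 18.59 mm
Layer 55–36 kPa: Δp = 190 hPa = 19000 Pa, q̄ = 0.00114 kg/kg → 0.00114 × 19000 / 9.8 = 2.21 mm
Layer 36–25 kPa: Δp = 110 hPa = 11000 Pa, q̄ = 0.00109 kg/kg → 0.00109 × 11000 / 9.8 = 1.22 mm
PW = 14.46 + 18.59 + 2.21 + 1.22 = 36.48 ≈ 36.5 mm.

PW ≈ 36.5 mm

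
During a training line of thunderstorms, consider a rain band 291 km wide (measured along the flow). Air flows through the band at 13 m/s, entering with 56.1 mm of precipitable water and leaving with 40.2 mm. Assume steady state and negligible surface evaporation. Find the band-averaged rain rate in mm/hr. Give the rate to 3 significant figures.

Column moisture flux per unit crosswind length is F = V × PW.
Inflow: F_in = 13 × 56.1 = 729.3 mm·m/s
Outflow: F_out = 13 × 40.2 = 522.6 mm·m/s
Steady-state rate R = (F_in − F_out)/L = (729.3 − 522.6) / 291000 m = 7.103e-04 mm/s.
R = 7.103e-04 × 3600 = 2.56 mm/hr.

R ≈ 2.56 mm/hr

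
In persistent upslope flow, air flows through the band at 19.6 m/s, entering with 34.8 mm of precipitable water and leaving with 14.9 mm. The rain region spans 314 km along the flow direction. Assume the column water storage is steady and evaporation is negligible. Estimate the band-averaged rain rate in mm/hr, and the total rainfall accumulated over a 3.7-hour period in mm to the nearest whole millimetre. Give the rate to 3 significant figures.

R ≈ 4.47 mm/hr; total ≈ 17 mm

Column moisture flux per unit crosswind length is F = V × PW.
Inflow: F_in = 19.6 × 34.8 = 682.08 mm·m/s
Outflow: F_out = 19.6 × 14.9 = 292.04 mm·m/s
Steady-state rate R = (F_in − F_out)/L = (682.08 − 292.04) / 314000 m = 1.242e-03 mm/s.
R = 1.242e-03 × 3600 = 4.47 mm/hr.
Over 3.7 h: total = 4.47 × 3.7 = 16.539 ≈ 17 mm.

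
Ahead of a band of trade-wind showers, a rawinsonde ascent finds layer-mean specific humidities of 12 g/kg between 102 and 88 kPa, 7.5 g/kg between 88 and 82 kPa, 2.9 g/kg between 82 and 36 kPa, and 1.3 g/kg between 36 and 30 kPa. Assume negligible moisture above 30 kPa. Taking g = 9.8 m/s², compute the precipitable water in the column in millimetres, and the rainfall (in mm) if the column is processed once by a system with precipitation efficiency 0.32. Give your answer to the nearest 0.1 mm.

PW ≈ 36.1 mm; rainfall ≈ 11.6 mm

Precipitable water is the column-integrated vapour mass per unit area: PW = (1/g) Σ q̄ Δp, with q in kg/kg and Δp in Pa (1 kg/m² of water = 1 mm).
Layer 102–88 kPa: Δp = 140 hPa = 14000 Pa, q̄ = 0.012 kg/kg → 0.012 × 14000 / 9.8 = 17.14 mm
Layer 88–82 kPa: Δp = 60 hPa = 6000 Pa, q̄ = 0.0075 kg/kg → 0.0075 × 6000 / 9.8 = 4.59 mm
Layer 82–36 kPa: Δp = 460 hPa = 46000 Pa, q̄ = 0.0029 kg/kg → 0.0029 × 46000 / 9.8 = 13.61 mm
Layer 36–30 kPa: Δp = 60 hPa = 6000 Pa, q̄ = 0.0013 kg/kg → 0.0013 × 6000 / 9.8 = 0.80 mm
PW = 17.14 + 4.59 + 13.61 + 0.80 = 36.14 ≈ 36.1 mm.
Rainfall = ε × PW = 0.32 × 36.1 = 11.6 mm.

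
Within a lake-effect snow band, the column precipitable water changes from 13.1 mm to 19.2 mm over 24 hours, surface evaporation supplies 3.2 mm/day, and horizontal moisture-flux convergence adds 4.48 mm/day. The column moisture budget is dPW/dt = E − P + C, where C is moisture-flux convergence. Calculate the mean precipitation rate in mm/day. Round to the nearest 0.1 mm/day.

dPW/dt = (19.2 − 13.1) mm / (24/24 day) = +6.100 mm/day.
P = E + C − dPW/dt = 3.2 + (4.48) − (+6.100) = 1.6 mm/day.

P ≈ 1.6 mm/day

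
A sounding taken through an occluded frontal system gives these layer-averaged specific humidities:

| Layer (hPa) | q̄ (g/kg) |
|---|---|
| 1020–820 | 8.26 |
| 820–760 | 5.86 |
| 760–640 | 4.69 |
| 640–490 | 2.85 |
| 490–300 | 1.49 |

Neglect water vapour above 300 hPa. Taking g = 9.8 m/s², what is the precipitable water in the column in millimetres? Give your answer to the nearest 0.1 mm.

Precipitable water is the column-integrated vapour mass per unit area: PW = (1/g) Σ q̄ Δp, with q in kg/kg and Δp in Pa (1 kg/m² of water = 1 mm).
Layer 1020–820 hPa: Δp = 200 hPa = 20000 Pa, q̄ = 0.00826 kg/kg → 0.00826 × 20000 / 9.8 = 16.86 mm
Layer 820–760 hPa: Δp = 60 hPa = 6000 Pa, q̄ = 0.00586 kg/kg → 0.00586 × 6000 / 9.8 = 3.59 mm
Layer 760–640 hPa: Δp = 120 hPa = 12000 Pa, q̄ = 0.00469 kg/kg → 0.00469 × 12000 / 9.8 = 5.74 mm
Layer 640–490 hPa: Δp = 150 hPa = 15000 Pa, q̄ = 0.00285 kg/kg → 0.00285 × 15000 / 9.8 = 4.36 mm
Layer 490–300 hPa: Δp = 190 hPa = 19000 Pa, q̄ = 0.00149 kg/kg → 0.00149 × 19000 / 9.8 = 2.89 mm
PW = 16.86 + 3.59 + 5.74 + 4.36 + 2.89 = 33.44 ≈ 33.4 mm.

PW ≈ 33.4 mm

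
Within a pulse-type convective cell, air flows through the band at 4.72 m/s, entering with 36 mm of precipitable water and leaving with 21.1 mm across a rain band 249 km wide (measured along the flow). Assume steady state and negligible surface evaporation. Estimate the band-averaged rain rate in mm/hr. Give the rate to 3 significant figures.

R ≈ 1.02 mm/hr

Column moisture flux per unit crosswind length is F = V × PW.
Inflow: F_in = 4.72 × 36 = 169.92 mm·m/s
Outflow: F_out = 4.72 × 21.1 = 99.592 mm·m/s
Steady-state rate R = (F_in − F_out)/L = (169.92 − 99.592) / 249000 m = 2.824e-04 mm/s.
R = 2.824e-04 × 3600 = 1.02 mm/hr.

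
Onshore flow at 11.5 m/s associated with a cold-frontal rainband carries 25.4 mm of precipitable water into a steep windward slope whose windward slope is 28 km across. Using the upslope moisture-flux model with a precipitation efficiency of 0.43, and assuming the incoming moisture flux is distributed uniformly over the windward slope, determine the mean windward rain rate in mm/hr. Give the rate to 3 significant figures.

R ≈ 16.1 mm/hr

Incoming column moisture flux per unit ridge length: F = V × PW = 11.5 × 25.4 = 292.1 mm·m/s.
Spread over the 28 km slope with efficiency ε = 0.43: R = ε·F/W = 0.43 × 292.1 / 28000 m = 4.486e-03 mm/s.
R = 4.486e-03 × 3600 = 16.1 mm/hr.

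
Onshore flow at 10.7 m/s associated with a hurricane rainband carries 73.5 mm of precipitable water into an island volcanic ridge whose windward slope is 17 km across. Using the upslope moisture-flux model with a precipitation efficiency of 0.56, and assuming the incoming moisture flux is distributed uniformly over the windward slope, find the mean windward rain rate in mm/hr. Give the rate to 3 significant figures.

R ≈ 93.3 mm/hr

Incoming column moisture flux per unit ridge length: F = V × PW = 10.7 × 73.5 = 786.45 mm·m/s.
Spread over the 17 km slope with efficiency ε = 0.56: R = ε·F/W = 0.56 × 786.45 / 17000 m = 2.591e-02 mm/s.
R = 2.591e-02 × 3600 = 93.3 mm/hr.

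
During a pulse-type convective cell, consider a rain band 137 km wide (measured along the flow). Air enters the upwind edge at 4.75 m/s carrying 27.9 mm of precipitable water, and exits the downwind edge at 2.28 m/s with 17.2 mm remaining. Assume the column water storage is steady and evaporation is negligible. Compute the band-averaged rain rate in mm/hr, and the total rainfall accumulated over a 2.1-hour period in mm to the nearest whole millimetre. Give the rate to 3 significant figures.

Column moisture flux per unit crosswind length is F = V × PW.
Inflow: F_in = 4.75 × 27.9 = 132.525 mm·m/s
Outflow: F_out = 2.28 × 17.2 = 39.216 mm·m/s
Steady-state rate R = (F_in − F_out)/L = (132.525 − 39.216) / 137000 m = 6.811e-04 mm/s.
R = 6.811e-04 × 3600 = 2.45 mm/hr.
Over 2.1 h: total = 2.45 × 2.1 = 5.145 ≈ 5 mm.

R ≈ 2.45 mm/hr; total ≈ 5 mm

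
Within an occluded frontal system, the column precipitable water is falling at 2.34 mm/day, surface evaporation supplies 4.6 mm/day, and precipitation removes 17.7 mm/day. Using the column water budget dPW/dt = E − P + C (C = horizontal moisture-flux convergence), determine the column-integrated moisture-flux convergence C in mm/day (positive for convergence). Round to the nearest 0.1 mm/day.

C ≈ 10.8 mm/day

dPW/dt = -2.34 mm/day.
C = dPW/dt − E + P = (-2.34) − 4.6 + 17.7 = 10.8 mm/day.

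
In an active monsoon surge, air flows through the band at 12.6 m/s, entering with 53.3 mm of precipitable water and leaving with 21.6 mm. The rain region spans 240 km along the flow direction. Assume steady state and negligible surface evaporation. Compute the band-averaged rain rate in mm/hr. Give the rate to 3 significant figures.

R ≈ 5.99 mm/hr

Column moisture flux per unit crosswind length is F = V × PW.
Inflow: F_in = 12.6 × 53.3 = 671.58 mm·m/s
Outflow: F_out = 12.6 × 21.6 = 272.16 mm·m/s
Steady-state rate R = (F_in − F_out)/L = (671.58 − 272.16) / 240000 m = 1.664e-03 mm/s.
R = 1.664e-03 × 3600 = 5.99 mm/hr.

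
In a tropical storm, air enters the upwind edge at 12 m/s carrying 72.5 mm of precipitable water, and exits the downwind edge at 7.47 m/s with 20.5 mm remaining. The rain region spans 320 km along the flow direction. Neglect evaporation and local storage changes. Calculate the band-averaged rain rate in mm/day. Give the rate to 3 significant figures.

R ≈ 194 mm/day

Column moisture flux per unit crosswind length is F = V × PW.
Inflow: F_in = 12 × 72.5 = 870 mm·m/s
Outflow: F_out = 7.47 × 20.5 = 153.135 mm·m/s
Steady-state rate R = (F_in − F_out)/L = (870 − 153.135) / 320000 m = 2.240e-03 mm/s.
R = 2.240e-03 × 3600 × 24 = 194 mm/day.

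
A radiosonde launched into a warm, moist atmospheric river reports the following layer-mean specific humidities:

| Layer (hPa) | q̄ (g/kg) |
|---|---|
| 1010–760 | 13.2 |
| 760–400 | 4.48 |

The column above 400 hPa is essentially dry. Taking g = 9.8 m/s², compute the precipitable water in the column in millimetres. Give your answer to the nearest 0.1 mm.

Precipitable water is the column-integrated vapour mass per unit area: PW = (1/g) Σ q̄ Δp, with q in kg/kg and Δp in Pa (1 kg/m² of water = 1 mm).
Layer 1010–760 hPa: Δp = 250 hPa = 25000 Pa, q̄ = 0.0132 kg/kg → 0.0132 × 25000 / 9.8 = 33.67 mm
Layer 760–400 hPa: Δp = 360 hPa = 36000 Pa, q̄ = 0.00448 kg/kg → 0.00448 × 36000 / 9.8 = 16.46 mm
PW = 33.67 + 16.46 = 50.13 ≈ 50.1 mm.

PW ≈ 50.1 mm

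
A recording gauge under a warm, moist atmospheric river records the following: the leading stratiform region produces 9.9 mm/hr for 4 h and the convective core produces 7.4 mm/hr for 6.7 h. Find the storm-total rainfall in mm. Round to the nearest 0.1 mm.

total ≈ 89.2 mm

Total = Σ Rᵢ Δtᵢ = 9.9 × 4 + 7.4 × 6.7
      = 39.6 + 49.58 = 89.2 mm.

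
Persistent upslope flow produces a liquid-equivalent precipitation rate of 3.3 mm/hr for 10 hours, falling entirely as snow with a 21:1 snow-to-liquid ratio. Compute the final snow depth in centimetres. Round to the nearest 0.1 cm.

snow depth ≈ 69.3 cm

Liquid-equivalent depth = 3.3 × 10 = 33 mm.
Snow depth = 33 mm × 21 = 693 mm = 69.3 cm.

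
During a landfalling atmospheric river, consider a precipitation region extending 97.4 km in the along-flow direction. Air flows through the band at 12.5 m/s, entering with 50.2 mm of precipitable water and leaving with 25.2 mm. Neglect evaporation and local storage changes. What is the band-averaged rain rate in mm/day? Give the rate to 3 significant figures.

Column moisture flux per unit crosswind length is F = V × PW.
Inflow: F_in = 12.5 × 50.2 = 627.5 mm·m/s
Outflow: F_out = 12.5 × 25.2 = 315 mm·m/s
Steady-state rate R = (F_in − F_out)/L = (627.5 − 315) / 97400 m = 3.208e-03 mm/s.
R = 3.208e-03 × 3600 × 24 = 277 mm/day.

R ≈ 277 mm/day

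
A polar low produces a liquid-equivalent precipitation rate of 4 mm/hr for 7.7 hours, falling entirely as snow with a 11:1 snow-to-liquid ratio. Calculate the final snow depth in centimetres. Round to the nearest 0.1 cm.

snow depth ≈ 33.9 cm

Liquid-equivalent depth = 4 × 7.7 = 30.8 mm.
Snow depth = 30.8 mm × 11 = 338.8 mm = 33.9 cm.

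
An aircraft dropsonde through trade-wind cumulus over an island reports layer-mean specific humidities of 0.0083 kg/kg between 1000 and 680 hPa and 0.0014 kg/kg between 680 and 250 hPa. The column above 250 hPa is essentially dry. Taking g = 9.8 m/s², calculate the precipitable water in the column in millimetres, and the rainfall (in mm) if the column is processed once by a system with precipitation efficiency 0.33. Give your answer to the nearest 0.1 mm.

Precipitable water is the column-integrated vapour mass per unit area: PW = (1/g) Σ q̄ Δp, with q in kg/kg and Δp in Pa (1 kg/m² of water = 1 mm).
Layer 1000–680 hPa: Δp = 320 hPa = 32000 Pa, q̄ = 0.0083 kg/kg → 0.0083 × 32000 / 9.8 = 27.10 mm
Layer 680–250 hPa: Δp = 430 hPa = 43000 Pa, q̄ = 0.0014 kg/kg → 0.0014 × 43000 / 9.8 = 6.14 mm
PW = 27.10 + 6.14 = 33.24 ≈ 33.2 mm.
Rainfall = ε × PW = 0.33 × 33.2 = 11.0 mm.

PW ≈ 33.2 mm; rainfall ≈ 11.0 mm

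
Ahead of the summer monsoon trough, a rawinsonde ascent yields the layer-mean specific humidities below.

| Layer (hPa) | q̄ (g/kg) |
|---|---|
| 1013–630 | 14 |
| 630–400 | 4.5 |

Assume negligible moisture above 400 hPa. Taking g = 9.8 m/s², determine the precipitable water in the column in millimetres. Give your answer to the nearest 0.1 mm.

Precipitable water is the column-integrated vapour mass per unit area: PW = (1/g) Σ q̄ Δp, with q in kg/kg and Δp in Pa (1 kg/m² of water = 1 mm).
Layer 1013–630 hPa: Δp = 383 hPa = 38300 Pa, q̄ = 0.014 kg/kg → 0.014 × 38300 / 9.8 = 54.71 mm
Layer 630–400 hPa: Δp = 230 hPa = 23000 Pa, q̄ = 0.0045 kg/kg → 0.0045 × 23000 / 9.8 = 10.56 mm
PW = 54.71 + 10.56 = 65.27 ≈ 65.3 mm.

PW ≈ 65.3 mm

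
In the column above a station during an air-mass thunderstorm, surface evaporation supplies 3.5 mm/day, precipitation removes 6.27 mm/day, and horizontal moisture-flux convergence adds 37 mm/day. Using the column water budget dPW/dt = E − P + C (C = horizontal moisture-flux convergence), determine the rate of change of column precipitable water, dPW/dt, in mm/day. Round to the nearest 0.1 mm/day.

dPW/dt ≈ 34.2 mm/day

dPW/dt = E − P + C = 3.5 − 6.27 + (37) = 34.2 mm/day.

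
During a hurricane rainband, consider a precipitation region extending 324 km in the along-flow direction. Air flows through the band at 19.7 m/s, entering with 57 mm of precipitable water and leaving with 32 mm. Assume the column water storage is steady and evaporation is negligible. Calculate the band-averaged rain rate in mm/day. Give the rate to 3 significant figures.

Column moisture flux per unit crosswind length is F = V × PW.
Inflow: F_in = 19.7 × 57 = 1122.9 mm·m/s
Outflow: F_out = 19.7 × 32 = 630.4 mm·m/s
Steady-state rate R = (F_in − F_out)/L = (1122.9 − 630.4) / 324000 m = 1.520e-03 mm/s.
R = 1.520e-03 × 3600 × 24 = 131 mm/day.

R ≈ 131 mm/day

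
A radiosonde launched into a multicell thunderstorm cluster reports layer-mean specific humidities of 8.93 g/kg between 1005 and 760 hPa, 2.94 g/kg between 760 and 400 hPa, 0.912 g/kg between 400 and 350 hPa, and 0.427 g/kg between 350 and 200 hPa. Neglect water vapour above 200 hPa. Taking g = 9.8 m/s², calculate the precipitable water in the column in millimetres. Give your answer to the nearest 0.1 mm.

Precipitable water is the column-integrated vapour mass per unit area: PW = (1/g) Σ q̄ Δp, with q in kg/kg and Δp in Pa (1 kg/m² of water = 1 mm).
Layer 1005–760 hPa: Δp = 245 hPa = 24500 Pa, q̄ = 0.00893 kg/kg → 0.00893 × 24500 / 9.8 = 22.32 mm
Layer 760–400 hPa: Δp = 360 hPa = 36000 Pa, q̄ = 0.00294 kg/kg → 0.00294 × 36000 / 9.8 = 10.80 mm
Layer 400–350 hPa: Δp = 50 hPa = 5000 Pa, q̄ = 0.000912 kg/kg → 0.000912 × 5000 / 9.8 = 0.47 mm
Layer 350–200 hPa: Δp = 150 hPa = 15000 Pa, q̄ = 0.000427 kg/kg → 0.000427 × 15000 / 9.8 = 0.65 mm
PW = 22.32 + 10.80 + 0.47 + 0.65 = 34.24 ≈ 34.2 mm.

PW ≈ 34.2 mm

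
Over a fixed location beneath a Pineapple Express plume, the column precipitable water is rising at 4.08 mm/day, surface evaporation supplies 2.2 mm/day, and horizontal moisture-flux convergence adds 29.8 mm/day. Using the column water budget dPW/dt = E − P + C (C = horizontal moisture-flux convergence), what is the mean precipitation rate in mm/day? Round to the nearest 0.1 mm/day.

P ≈ 27.9 mm/day

dPW/dt = +4.08 mm/day.
P = E + C − dPW/dt = 2.2 + (29.8) − (+4.08) = 27.9 mm/day.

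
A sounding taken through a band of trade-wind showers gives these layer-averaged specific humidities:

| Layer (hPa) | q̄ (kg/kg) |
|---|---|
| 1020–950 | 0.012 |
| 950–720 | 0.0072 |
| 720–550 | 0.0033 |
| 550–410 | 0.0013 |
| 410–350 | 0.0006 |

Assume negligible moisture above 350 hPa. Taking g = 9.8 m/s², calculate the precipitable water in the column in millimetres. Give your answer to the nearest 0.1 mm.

PW ≈ 33.4 mm

Precipitable water is the column-integrated vapour mass per unit area: PW = (1/g) Σ q̄ Δp, with q in kg/kg and Δp in Pa (1 kg/m² of water = 1 mm).
Layer 1020–950 hPa: Δp = 70 hPa = 7000 Pa, q̄ = 0.012 kg/kg → 0.012 × 7000 / 9.8 = 8.57 mm
Layer 950–720 hPa: Δp = 230 hPa = 23000 Pa, q̄ = 0.0072 kg/kg → 0.0072 × 23000 / 9.8 = 16.90 mm
Layer 720–550 hPa: Δp = 170 hPa = 17000 Pa, q̄ = 0.0033 kg/kg → 0.0033 × 17000 / 9.8 = 5.72 mm
Layer 550–410 hPa: Δp = 140 hPa = 14000 Pa, q̄ = 0.0013 kg/kg → 0.0013 × 14000 / 9.8 = 1.86 mm
Layer 410–350 hPa: Δp = 60 hPa = 6000 Pa, q̄ = 0.0006 kg/kg → 0.0006 × 6000 / 9.8 = 0.37 mm
PW = 8.57 + 16.90 + 5.72 + 1.86 + 0.37 = 33.42 ≈ 33.4 mm.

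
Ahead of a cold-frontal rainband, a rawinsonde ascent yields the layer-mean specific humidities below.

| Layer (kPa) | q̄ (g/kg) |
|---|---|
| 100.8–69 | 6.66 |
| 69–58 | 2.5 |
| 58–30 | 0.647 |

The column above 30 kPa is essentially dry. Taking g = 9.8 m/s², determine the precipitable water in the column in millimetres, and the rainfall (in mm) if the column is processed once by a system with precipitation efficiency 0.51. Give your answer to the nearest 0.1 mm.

PW ≈ 26.3 mm; rainfall ≈ 13.4 mm

Precipitable water is the column-integrated vapour mass per unit area: PW = (1/g) Σ q̄ Δp, with q in kg/kg and Δp in Pa (1 kg/m² of water = 1 mm).
Layer 100.8–69 kPa: Δp = 318 hPa = 31800 Pa, q̄ = 0.00666 kg/kg → 0.00666 × 31800 / 9.8 = 21.61 mm
Layer 69–58 kPa: Δp = 110 hPa = 11000 Pa, q̄ = 0.0025 kg/kg → 0.0025 × 11000 / 9.8 = 2.81 mm
Layer 58–30 kPa: Δp = 280 hPa = 28000 Pa, q̄ = 0.000647 kg/kg → 0.000647 × 28000 / 9.8 = 1.85 mm
PW = 21.61 + 2.81 + 1.85 = 26.27 ≈ 26.3 mm.
Rainfall = ε × PW = 0.51 × 26.3 = 13.4 mm.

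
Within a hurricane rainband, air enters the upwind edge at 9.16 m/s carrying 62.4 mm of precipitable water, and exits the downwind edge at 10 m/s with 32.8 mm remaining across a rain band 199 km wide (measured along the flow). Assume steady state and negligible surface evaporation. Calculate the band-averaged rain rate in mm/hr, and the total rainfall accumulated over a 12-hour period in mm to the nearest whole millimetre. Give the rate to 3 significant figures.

R ≈ 4.41 mm/hr; total ≈ 53 mm

Column moisture flux per unit crosswind length is F = V × PW.
Inflow: F_in = 9.16 × 62.4 = 571.584 mm·m/s
Outflow: F_out = 10 × 32.8 = 328 mm·m/s
Steady-state rate R = (F_in − F_out)/L = (571.584 − 328) / 199000 m = 1.224e-03 mm/s.
R = 1.224e-03 × 3600 = 4.41 mm/hr.
Over 12 h: total = 4.41 × 12 = 52.92 ≈ 53 mm.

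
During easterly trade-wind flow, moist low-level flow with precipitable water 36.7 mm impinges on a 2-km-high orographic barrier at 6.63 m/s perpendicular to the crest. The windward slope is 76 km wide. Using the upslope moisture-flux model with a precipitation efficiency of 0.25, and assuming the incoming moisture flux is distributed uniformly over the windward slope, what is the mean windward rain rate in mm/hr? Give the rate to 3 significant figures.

Incoming column moisture flux per unit ridge length: F = V × PW = 6.63 × 36.7 = 243.321 mm·m/s.
Spread over the 76 km slope with efficiency ε = 0.25: R = ε·F/W = 0.25 × 243.321 / 76000 m = 8.004e-04 mm/s.
R = 8.004e-04 × 3600 = 2.88 mm/hr.

R ≈ 2.88 mm/hr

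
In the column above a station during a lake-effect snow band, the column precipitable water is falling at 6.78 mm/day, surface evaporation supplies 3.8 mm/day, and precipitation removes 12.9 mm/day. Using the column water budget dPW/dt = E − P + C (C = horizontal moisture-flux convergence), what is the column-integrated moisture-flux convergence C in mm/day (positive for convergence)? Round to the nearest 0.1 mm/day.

C ≈ 2.3 mm/day

dPW/dt = -6.78 mm/day.
C = dPW/dt − E + P = (-6.78) − 3.8 + 12.9 = 2.3 mm/day.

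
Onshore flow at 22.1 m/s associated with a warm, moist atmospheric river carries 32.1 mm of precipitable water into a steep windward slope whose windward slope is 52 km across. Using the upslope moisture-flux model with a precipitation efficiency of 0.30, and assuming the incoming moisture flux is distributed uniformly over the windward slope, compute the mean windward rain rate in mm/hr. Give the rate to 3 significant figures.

Incoming column moisture flux per unit ridge length: F = V × PW = 22.1 × 32.1 = 709.41 mm·m/s.
Spread over the 52 km slope with efficiency ε = 0.30: R = ε·F/W = 0.30 × 709.41 / 52000 m = 4.093e-03 mm/s.
R = 4.093e-03 × 3600 = 14.7 mm/hr.

R ≈ 14.7 mm/hr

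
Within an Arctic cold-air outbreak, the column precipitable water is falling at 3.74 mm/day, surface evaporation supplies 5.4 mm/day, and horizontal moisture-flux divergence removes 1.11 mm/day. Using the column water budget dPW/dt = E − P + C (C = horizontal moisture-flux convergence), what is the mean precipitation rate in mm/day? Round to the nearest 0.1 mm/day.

dPW/dt = -3.74 mm/day.
P = E + C − dPW/dt = 5.4 + (-1.11) − (-3.74) = 8.0 mm/day.

P ≈ 8.0 mm/day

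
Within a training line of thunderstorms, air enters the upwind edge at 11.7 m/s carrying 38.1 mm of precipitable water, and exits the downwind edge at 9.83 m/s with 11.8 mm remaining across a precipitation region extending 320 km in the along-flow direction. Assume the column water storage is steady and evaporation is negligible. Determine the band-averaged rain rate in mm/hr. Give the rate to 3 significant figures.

R ≈ 3.71 mm/hr

Column moisture flux per unit crosswind length is F = V × PW.
Inflow: F_in = 11.7 × 38.1 = 445.77 mm·m/s
Outflow: F_out = 9.83 × 11.8 = 115.994 mm·m/s
Steady-state rate R = (F_in − F_out)/L = (445.77 − 115.994) / 320000 m = 1.031e-03 mm/s.
R = 1.031e-03 × 3600 = 3.71 mm/hr.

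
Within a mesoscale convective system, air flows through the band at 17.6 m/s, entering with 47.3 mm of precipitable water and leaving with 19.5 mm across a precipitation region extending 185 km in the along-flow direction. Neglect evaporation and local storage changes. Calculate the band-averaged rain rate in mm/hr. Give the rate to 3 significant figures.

Column moisture flux per unit crosswind length is F = V × PW.
Inflow: F_in = 17.6 × 47.3 = 832.48 mm·m/s
Outflow: F_out = 17.6 × 19.5 = 343.2 mm·m/s
Steady-state rate R = (F_in − F_out)/L = (832.48 − 343.2) / 185000 m = 2.645e-03 mm/s.
R = 2.645e-03 × 3600 = 9.52 mm/hr.

R ≈ 9.52 mm/hr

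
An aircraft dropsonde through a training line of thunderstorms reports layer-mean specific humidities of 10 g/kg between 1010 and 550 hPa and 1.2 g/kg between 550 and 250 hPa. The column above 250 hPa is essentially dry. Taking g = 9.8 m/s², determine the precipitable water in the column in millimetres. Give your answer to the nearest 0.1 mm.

PW ≈ 50.6 mm

Precipitable water is the column-integrated vapour mass per unit area: PW = (1/g) Σ q̄ Δp, with q in kg/kg and Δp in Pa (1 kg/m² of water = 1 mm).
Layer 1010–550 hPa: Δp = 460 hPa = 46000 Pa, q̄ = 0.01 kg/kg → 0.01 × 46000 / 9.8 = 46.94 mm
Layer 550–250 hPa: Δp = 300 hPa = 30000 Pa, q̄ = 0.0012 kg/kg → 0.0012 × 30000 / 9.8 = 3.67 mm
PW = 46.94 + 3.67 = 50.61 ≈ 50.6 mm.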